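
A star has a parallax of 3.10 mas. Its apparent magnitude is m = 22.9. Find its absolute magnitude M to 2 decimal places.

p = 3.10 mas = 3.10×10^-3″ → d = 1/p = 322.6 pc
5 log₁₀(d/10 pc) = 5 log₁₀(322.6) − 5 = 7.543
M = m − 5 log₁₀(d/10) = 22.9 − 7.543 = 15.357

M ≈ 15.36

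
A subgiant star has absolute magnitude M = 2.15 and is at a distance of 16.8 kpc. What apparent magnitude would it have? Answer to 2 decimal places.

m ≈ 18.28

d = 16.8 kpc = 16800 pc
m = M + 5 log₁₀ d − 5 = 2.15 + 5·4.2253 − 5 = 18.277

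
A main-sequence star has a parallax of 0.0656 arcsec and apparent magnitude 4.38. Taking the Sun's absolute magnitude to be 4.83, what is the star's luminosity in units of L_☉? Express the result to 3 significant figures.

L/L_☉ ≈ 3.52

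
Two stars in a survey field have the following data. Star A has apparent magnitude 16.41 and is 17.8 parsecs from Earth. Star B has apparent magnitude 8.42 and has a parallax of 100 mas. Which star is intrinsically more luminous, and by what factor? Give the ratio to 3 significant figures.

Star A: M = m − 5 log₁₀ d + 5 = 16.41 − 5·1.2504 + 5 = 15.158
Star B: p = 100 mas = 0.100″ → d = 1/p = 10.00 pc
Star B: M = m − 5 log₁₀ d + 5 = 8.42 − 5·1.0000 + 5 = 8.420
ΔM = M_A − M_B = 15.158 − (8.420) = 6.738; smaller M is more luminous → Star B.
L ratio = 10^(0.4 |ΔM|) = 10^2.695 = 495.6

Star B is more luminous, by a factor of 496.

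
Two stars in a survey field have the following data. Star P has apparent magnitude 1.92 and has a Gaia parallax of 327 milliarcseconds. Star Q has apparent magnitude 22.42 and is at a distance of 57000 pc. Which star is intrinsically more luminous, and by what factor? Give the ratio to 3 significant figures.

Star Q is more luminous, by a factor of 2.19.

Star P: p = 327 mas = 0.327″ → d = 1/p = 3.058 pc
Star P: M = m − 5 log₁₀ d + 5 = 1.92 − 5·0.4855 + 5 = 4.493
Star Q: M = m − 5 log₁₀ d + 5 = 22.42 − 5·4.7559 + 5 = 3.641
ΔM = M_P − M_Q = 4.493 − (3.641) = 0.852; smaller M is more luminous → Star Q.
L ratio = 10^(0.4 |ΔM|) = 10^0.341 = 2.192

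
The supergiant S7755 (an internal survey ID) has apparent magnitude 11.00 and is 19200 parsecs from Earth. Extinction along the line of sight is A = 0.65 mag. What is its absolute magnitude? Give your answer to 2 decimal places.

5 log₁₀(d/10 pc) = 5 log₁₀(19200) − 5 = 16.417
M = m − 5 log₁₀(d/10) − A = 11.00 − 16.417 − 0.65 = -6.067

M ≈ -6.07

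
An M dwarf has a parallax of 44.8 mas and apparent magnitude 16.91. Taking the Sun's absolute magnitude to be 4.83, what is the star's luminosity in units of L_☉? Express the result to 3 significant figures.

L/L_☉ ≈ 7.34×10^-5

d = 1/p = 1000/44.8 mas = 22.32 pc
M = m − 5 log₁₀ d + 5 = 16.91 − 5·1.3487 + 5 = 15.166
M − M_☉ = 15.166 − 4.83 = 10.336
L/L_☉ = 10^(−0.4 × 10.336) = 7.336×10^-5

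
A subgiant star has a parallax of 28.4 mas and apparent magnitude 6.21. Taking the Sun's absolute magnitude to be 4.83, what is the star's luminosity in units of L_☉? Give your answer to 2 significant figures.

d = 1/p = 1000/28.4 mas = 35.21 pc
M = m − 5 log₁₀ d + 5 = 6.21 − 5·1.5467 + 5 = 3.477
M − M_☉ = 3.477 − 4.83 = -1.353
L/L_☉ = 10^(−0.4 × -1.353) = 3.478

L/L_☉ ≈ 3.5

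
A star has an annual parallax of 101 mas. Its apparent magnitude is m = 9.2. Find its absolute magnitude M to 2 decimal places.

p = 101 mas = 0.101″ → d = 1/p = 9.901 pc
5 log₁₀(d/10 pc) = 5 log₁₀(9.901) − 5 = -0.022
M = m − 5 log₁₀(d/10) = 9.2 + 0.022 = 9.222

M ≈ 9.22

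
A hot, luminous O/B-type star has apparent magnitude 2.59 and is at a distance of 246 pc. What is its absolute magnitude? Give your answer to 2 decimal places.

5 log₁₀(d/10 pc) = 5 log₁₀(246.0) − 5 = 6.955
M = m − 5 log₁₀(d/10) = 2.59 − 6.955 = -4.365

M ≈ -4.36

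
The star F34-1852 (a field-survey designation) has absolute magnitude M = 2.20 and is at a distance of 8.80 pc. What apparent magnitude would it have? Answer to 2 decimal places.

m = M + 5 log₁₀ d − 5 = 2.20 + 5·0.9445 − 5 = 1.922

m ≈ 1.92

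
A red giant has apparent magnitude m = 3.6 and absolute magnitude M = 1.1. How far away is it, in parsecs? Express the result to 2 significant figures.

Distance modulus: m − M = 3.6 − (1.1) = 2.500
m − M = 5 log₁₀ d − 5
log₁₀ d = (m − M)/5 + 1 = 1.5000
d = 10^1.5000 = 31.62 pc

d ≈ 32 pc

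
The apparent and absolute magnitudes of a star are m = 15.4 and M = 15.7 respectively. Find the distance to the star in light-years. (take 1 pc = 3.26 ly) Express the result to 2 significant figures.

d ≈ 28 ly

Distance modulus: m − M = 15.4 − (15.7) = -0.300
m − M = 5 log₁₀ d − 5
log₁₀ d = (m − M)/5 + 1 = 0.9400
d = 10^0.9400 = 8.710 pc
= 28.39 ly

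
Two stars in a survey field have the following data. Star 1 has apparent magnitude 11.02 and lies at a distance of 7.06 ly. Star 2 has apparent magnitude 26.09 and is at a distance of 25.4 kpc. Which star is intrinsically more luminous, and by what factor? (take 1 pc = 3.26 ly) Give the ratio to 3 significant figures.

Star 1: d = 7.06 ly / 3.26 = 2.166 pc
Star 1: M = m − 5 log₁₀ d + 5 = 11.02 − 5·0.3356 + 5 = 14.342
Star 2: d = 25.4 kpc = 25400 pc
Star 2: M = m − 5 log₁₀ d + 5 = 26.09 − 5·4.4048 + 5 = 9.066
ΔM = M_1 − M_2 = 14.342 − (9.066) = 5.276; smaller M is more luminous → Star 2.
L ratio = 10^(0.4 |ΔM|) = 10^2.110 = 129.0

Star 2 is more luminous, by a factor of 129.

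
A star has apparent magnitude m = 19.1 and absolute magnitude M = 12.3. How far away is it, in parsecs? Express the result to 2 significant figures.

Distance modulus: m − M = 19.1 − (12.3) = 6.800
m − M = 5 log₁₀ d − 5
log₁₀ d = (m − M)/5 + 1 = 2.3600
d = 10^2.3600 = 229.1 pc

d ≈ 230 pc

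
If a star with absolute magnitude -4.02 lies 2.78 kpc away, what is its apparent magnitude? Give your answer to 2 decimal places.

d = 2.78 kpc = 2780 pc
m = M + 5 log₁₀ d − 5 = -4.02 + 5·3.4440 − 5 = 8.200

m ≈ 8.20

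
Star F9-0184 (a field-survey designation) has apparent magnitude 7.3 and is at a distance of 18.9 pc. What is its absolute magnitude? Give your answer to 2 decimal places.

M ≈ 5.92

5 log₁₀(d/10 pc) = 5 log₁₀(18.90) − 5 = 1.382
M = m − 5 log₁₀(d/10) = 7.3 − 1.382 = 5.918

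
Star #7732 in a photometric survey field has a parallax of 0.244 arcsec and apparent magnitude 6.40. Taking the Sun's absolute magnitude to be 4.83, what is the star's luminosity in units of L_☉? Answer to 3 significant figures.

L/L_☉ ≈ 0.0396

d = 1/p = 1/0.244″ = 4.098 pc
M = m − 5 log₁₀ d + 5 = 6.40 − 5·0.6126 + 5 = 8.337
M − M_☉ = 8.337 − 4.83 = 3.507
L/L_☉ = 10^(−0.4 × 3.507) = 0.03956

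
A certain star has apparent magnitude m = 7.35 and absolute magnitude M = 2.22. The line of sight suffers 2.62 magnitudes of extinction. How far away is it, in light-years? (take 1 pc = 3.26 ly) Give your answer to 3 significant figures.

d ≈ 104 ly

m − M = 5 log₁₀(d/10 pc) + A  ⇒  7.35 − (2.22) − 2.62 = 5 log₁₀(d/10)
2.510 = 5 log₁₀(d/10)
log₁₀ d = (m − M − A)/5 + 1 = 1.5020
d = 10^1.5020 = 31.77 pc
= 103.6 ly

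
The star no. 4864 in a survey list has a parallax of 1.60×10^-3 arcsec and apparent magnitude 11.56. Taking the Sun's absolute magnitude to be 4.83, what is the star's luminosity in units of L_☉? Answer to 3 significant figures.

d = 1/p = 1/1.60×10^-3″ = 625.0 pc
M = m − 5 log₁₀ d + 5 = 11.56 − 5·2.7959 + 5 = 2.581
M − M_☉ = 2.581 − 4.83 = -2.249
L/L_☉ = 10^(−0.4 × -2.249) = 7.939

L/L_☉ ≈ 7.94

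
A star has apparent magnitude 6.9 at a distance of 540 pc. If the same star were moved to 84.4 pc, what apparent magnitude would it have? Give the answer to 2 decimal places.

Flux ∝ 1/d², so Δm = 5 log₁₀(d₂/d₁) = 5 log₁₀(84.4/540) = -4.030
m₂ = m₁ + Δm = 6.9 + (-4.030) = 2.870

m ≈ 2.87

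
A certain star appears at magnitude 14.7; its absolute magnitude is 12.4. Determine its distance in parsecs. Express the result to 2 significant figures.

d ≈ 29 pc

Distance modulus: m − M = 14.7 − (12.4) = 2.300
m − M = 5 log₁₀ d − 5
log₁₀ d = (m − M)/5 + 1 = 1.4600
d = 10^1.4600 = 28.84 pc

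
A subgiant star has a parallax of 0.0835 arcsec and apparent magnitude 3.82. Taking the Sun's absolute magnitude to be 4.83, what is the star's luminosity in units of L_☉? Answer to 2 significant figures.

d = 1/p = 1/0.0835″ = 11.98 pc
M = m − 5 log₁₀ d + 5 = 3.82 − 5·1.0783 + 5 = 3.428
M − M_☉ = 3.428 − 4.83 = -1.402
L/L_☉ = 10^(−0.4 × -1.402) = 3.636

L/L_☉ ≈ 3.6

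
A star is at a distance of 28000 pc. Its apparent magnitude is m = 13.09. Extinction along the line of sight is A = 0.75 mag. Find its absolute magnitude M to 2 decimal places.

M ≈ -4.90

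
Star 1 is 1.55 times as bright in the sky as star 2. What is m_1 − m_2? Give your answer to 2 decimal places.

Pogson: Δm = −2.5 log₁₀(ratio) = −2.5 log₁₀(1.55) = −2.5 × 0.1903 = -0.476
Star 1 is brighter, so it has the smaller magnitude: the difference is negative.

m_1 − m_2 ≈ -0.48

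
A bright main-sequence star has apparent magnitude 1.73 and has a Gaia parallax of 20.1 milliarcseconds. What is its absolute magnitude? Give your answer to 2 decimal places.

p = 20.1 mas = 0.0201″ → d = 1/p = 49.75 pc
5 log₁₀(d/10 pc) = 5 log₁₀(49.75) − 5 = 3.484
M = m − 5 log₁₀(d/10) = 1.73 − 3.484 = -1.754

M ≈ -1.75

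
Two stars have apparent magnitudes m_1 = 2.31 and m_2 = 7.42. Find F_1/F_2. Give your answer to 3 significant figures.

Δm = 2.31 − (7.42) = -5.11
Flux ratio = 10^(−0.4 Δm) = 10^(−0.4 × -5.11) = 10^2.044 = 110.7

F_1/F_2 ≈ 111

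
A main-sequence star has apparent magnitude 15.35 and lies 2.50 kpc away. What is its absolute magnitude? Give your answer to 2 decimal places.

M ≈ 3.36

d = 2.50 kpc = 2500 pc
5 log₁₀(d/10 pc) = 5 log₁₀(2500) − 5 = 11.990
M = m − 5 log₁₀(d/10) = 15.35 − 11.990 = 3.360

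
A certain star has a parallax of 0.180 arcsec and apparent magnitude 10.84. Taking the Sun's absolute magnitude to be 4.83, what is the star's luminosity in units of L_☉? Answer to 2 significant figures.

L/L_☉ ≈ 1.2×10^-3

d = 1/p = 1/0.180″ = 5.556 pc
M = m − 5 log₁₀ d + 5 = 10.84 − 5·0.7447 + 5 = 12.116
M − M_☉ = 12.116 − 4.83 = 7.286
L/L_☉ = 10^(−0.4 × 7.286) = 1.217×10^-3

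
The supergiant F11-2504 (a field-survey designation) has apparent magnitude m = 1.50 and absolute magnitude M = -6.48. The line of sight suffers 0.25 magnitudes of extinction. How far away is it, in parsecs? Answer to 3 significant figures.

d ≈ 352 pc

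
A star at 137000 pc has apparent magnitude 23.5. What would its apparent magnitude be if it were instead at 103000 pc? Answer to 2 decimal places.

Flux ∝ 1/d², so Δm = 5 log₁₀(d₂/d₁) = 5 log₁₀(103000/137000) = -0.619
m₂ = m₁ + Δm = 23.5 + (-0.619) = 22.881

m ≈ 22.88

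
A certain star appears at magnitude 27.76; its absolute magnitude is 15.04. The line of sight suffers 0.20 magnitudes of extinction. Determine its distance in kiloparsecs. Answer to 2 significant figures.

d ≈ 3.2 kpc

m − M = 5 log₁₀(d/10 pc) + A  ⇒  27.76 − (15.04) − 0.20 = 5 log₁₀(d/10)
12.520 = 5 log₁₀(d/10)
log₁₀ d = (m − M − A)/5 + 1 = 3.5040
d = 10^3.5040 = 3192 pc
= 3.192 kpc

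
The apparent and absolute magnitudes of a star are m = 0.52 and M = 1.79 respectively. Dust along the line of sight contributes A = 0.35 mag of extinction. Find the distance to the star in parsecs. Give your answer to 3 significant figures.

m − M = 5 log₁₀(d/10 pc) + A  ⇒  0.52 − (1.79) − 0.35 = 5 log₁₀(d/10)
-1.620 = 5 log₁₀(d/10)
log₁₀ d = (m − M − A)/5 + 1 = 0.6760
d = 10^0.6760 = 4.742 pc

d ≈ 4.74 pc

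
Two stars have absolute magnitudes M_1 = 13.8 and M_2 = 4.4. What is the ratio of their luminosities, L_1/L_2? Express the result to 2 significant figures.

ΔM = M_1 − M_2 = 9.4
L_1/L_2 = 10^(−0.4 ΔM) = 10^-3.760 = 1.738×10^-4

L_1/L_2 ≈ 1.7×10^-4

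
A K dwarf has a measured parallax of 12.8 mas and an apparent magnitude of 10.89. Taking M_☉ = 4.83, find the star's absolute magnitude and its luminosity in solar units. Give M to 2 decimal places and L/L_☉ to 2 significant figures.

d = 1/p = 1000/12.8 mas = 78.12 pc
M = m − 5 log₁₀ d + 5 = 10.89 − 5·1.8928 + 5 = 6.426
M − M_☉ = 6.426 − 4.83 = 1.596
L/L_☉ = 10^(−0.4 × 1.596) = 0.2299

M ≈ 6.43; L/L_☉ ≈ 0.23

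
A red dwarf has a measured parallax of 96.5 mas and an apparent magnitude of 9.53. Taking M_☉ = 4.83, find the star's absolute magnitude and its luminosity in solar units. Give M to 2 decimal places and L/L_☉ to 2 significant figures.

d = 1/p = 1000/96.5 mas = 10.36 pc
M = m − 5 log₁₀ d + 5 = 9.53 − 5·1.0155 + 5 = 9.453
M − M_☉ = 9.453 − 4.83 = 4.623
L/L_☉ = 10^(−0.4 × 4.623) = 0.01416

M ≈ 9.45; L/L_☉ ≈ 0.014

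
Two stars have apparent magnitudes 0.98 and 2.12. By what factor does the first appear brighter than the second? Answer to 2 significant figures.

2.9

Δm = 0.98 − (2.12) = -1.14
Flux ratio = 10^(−0.4 Δm) = 10^(−0.4 × -1.14) = 10^0.456 = 2.858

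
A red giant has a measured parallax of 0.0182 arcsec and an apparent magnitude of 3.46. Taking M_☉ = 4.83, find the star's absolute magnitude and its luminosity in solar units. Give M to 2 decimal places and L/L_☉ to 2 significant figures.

M ≈ -0.24; L/L_☉ ≈ 110

d = 1/p = 1/0.0182″ = 54.95 pc
M = m − 5 log₁₀ d + 5 = 3.46 − 5·1.7399 + 5 = -0.240
M − M_☉ = -0.240 − 4.83 = -5.070
L/L_☉ = 10^(−0.4 × -5.070) = 106.6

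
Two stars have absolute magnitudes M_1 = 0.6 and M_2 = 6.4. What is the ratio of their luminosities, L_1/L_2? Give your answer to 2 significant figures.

ΔM = M_1 − M_2 = -5.8
L_1/L_2 = 10^(−0.4 ΔM) = 10^2.320 = 208.9

L_1/L_2 ≈ 210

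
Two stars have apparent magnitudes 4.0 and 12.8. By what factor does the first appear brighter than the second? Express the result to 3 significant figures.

Δm = 4.0 − (12.8) = -8.8
Flux ratio = 10^(−0.4 Δm) = 10^(−0.4 × -8.8) = 10^3.520 = 3311

3310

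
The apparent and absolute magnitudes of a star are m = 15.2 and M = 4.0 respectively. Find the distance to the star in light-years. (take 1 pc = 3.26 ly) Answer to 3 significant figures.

μ = m − M = 11.200
m − M = 5 log₁₀ d − 5
log₁₀ d = (m − M)/5 + 1 = 3.2400
d = 10^3.2400 = 1738 pc
= 5665 ly

d ≈ 5670 ly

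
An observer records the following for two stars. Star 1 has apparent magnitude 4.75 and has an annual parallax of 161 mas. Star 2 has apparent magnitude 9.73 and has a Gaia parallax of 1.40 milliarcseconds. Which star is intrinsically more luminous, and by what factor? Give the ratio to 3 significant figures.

Star 2 is more luminous, by a factor of 135.

Star 1: p = 161 mas = 0.161″ → d = 1/p = 6.211 pc
Star 1: M = m − 5 log₁₀ d + 5 = 4.75 − 5·0.7932 + 5 = 5.784
Star 2: p = 1.40 mas = 1.40×10^-3″ → d = 1/p = 714.3 pc
Star 2: M = m − 5 log₁₀ d + 5 = 9.73 − 5·2.8539 + 5 = 0.461
ΔM = M_1 − M_2 = 5.784 − (0.461) = 5.323; smaller M is more luminous → Star 2.
L ratio = 10^(0.4 |ΔM|) = 10^2.129 = 134.7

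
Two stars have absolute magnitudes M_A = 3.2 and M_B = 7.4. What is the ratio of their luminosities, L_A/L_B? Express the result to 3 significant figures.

ΔM = M_A − M_B = -4.2
L_A/L_B = 10^(−0.4 ΔM) = 10^1.680 = 47.86

L_A/L_B ≈ 47.9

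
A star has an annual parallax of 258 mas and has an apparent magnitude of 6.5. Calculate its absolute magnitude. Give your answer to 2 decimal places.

p = 258 mas = 0.258″ → d = 1/p = 3.876 pc
5 log₁₀(d/10 pc) = 5 log₁₀(3.876) − 5 = -2.058
M = m − 5 log₁₀(d/10) = 6.5 + 2.058 = 8.558

M ≈ 8.56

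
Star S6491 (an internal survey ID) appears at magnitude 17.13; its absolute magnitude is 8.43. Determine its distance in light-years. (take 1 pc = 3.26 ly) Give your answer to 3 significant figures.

μ = m − M = 8.700
m − M = 5 log₁₀ d − 5
log₁₀ d = (m − M)/5 + 1 = 2.7400
d = 10^2.7400 = 549.5 pc
= 1792 ly

d ≈ 1790 ly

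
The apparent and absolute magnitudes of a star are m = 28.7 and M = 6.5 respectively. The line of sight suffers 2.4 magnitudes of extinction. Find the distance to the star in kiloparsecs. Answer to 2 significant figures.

m − M = 5 log₁₀(d/10 pc) + A  ⇒  28.7 − (6.5) − 2.4 = 5 log₁₀(d/10)
19.800 = 5 log₁₀(d/10)
log₁₀ d = (m − M − A)/5 + 1 = 4.9600
d = 10^4.9600 = 91200 pc
= 91.20 kpc

d ≈ 91 kpc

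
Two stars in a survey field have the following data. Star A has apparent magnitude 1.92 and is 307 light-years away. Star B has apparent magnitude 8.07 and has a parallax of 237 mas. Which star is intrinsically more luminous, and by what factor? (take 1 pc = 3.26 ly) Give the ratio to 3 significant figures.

Star A: d = 307 ly / 3.26 = 94.17 pc
Star A: M = m − 5 log₁₀ d + 5 = 1.92 − 5·1.9739 + 5 = -2.950
Star B: p = 237 mas = 0.237″ → d = 1/p = 4.219 pc
Star B: M = m − 5 log₁₀ d + 5 = 8.07 − 5·0.6253 + 5 = 9.944
ΔM = M_A − M_B = -2.950 − (9.944) = -12.893; smaller M is more luminous → Star A.
L ratio = 10^(0.4 |ΔM|) = 10^5.157 = 143700

Star A is more luminous, by a factor of 144000.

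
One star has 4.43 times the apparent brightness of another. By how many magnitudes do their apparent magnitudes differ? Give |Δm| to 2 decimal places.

|Δm| ≈ 1.62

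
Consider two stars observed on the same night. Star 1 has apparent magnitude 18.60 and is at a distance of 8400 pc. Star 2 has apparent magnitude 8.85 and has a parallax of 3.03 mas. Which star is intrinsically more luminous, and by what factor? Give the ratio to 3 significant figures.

Star 1: M = m − 5 log₁₀ d + 5 = 18.60 − 5·3.9243 + 5 = 3.979
Star 2: p = 3.03 mas = 3.03×10^-3″ → d = 1/p = 330.0 pc
Star 2: M = m − 5 log₁₀ d + 5 = 8.85 − 5·2.5186 + 5 = 1.257
ΔM = M_1 − M_2 = 3.979 − (1.257) = 2.721; smaller M is more luminous → Star 2.
L ratio = 10^(0.4 |ΔM|) = 10^1.089 = 12.26

Star 2 is more luminous, by a factor of 12.3.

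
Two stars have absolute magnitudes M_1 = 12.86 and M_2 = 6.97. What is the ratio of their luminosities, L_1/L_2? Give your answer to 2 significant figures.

L_1/L_2 ≈ 4.4×10^-3

ΔM = M_1 − M_2 = 5.89
L_1/L_2 = 10^(−0.4 ΔM) = 10^-2.356 = 4.406×10^-3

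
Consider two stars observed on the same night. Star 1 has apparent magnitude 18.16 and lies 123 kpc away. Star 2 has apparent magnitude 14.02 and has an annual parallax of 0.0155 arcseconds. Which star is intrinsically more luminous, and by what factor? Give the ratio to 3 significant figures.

Star 1 is more luminous, by a factor of 80300.

Star 1: d = 123 kpc = 123000 pc
Star 1: M = m − 5 log₁₀ d + 5 = 18.16 − 5·5.0899 + 5 = -2.290
Star 2: d = 1/p = 1/0.0155″ = 64.52 pc
Star 2: M = m − 5 log₁₀ d + 5 = 14.02 − 5·1.8097 + 5 = 9.972
ΔM = M_1 − M_2 = -2.290 − (9.972) = -12.261; smaller M is more luminous → Star 1.
L ratio = 10^(0.4 |ΔM|) = 10^4.904 = 80260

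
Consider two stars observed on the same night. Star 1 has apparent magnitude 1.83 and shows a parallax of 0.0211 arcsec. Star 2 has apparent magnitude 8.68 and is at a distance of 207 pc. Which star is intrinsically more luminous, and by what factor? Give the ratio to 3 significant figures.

Star 1 is more luminous, by a factor of 28.8.

Star 1: d = 1/p = 1/0.0211″ = 47.39 pc
Star 1: M = m − 5 log₁₀ d + 5 = 1.83 − 5·1.6757 + 5 = -1.549
Star 2: M = m − 5 log₁₀ d + 5 = 8.68 − 5·2.3160 + 5 = 2.100
ΔM = M_1 − M_2 = -1.549 − (2.100) = -3.649; smaller M is more luminous → Star 1.
L ratio = 10^(0.4 |ΔM|) = 10^1.459 = 28.81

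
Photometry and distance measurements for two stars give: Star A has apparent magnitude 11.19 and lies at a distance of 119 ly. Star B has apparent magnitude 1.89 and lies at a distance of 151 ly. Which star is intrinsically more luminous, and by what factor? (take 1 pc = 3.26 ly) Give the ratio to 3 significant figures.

Star A: d = 119 ly / 3.26 = 36.50 pc
Star A: M = m − 5 log₁₀ d + 5 = 11.19 − 5·1.5623 + 5 = 8.378
Star B: d = 151 ly / 3.26 = 46.32 pc
Star B: M = m − 5 log₁₀ d + 5 = 1.89 − 5·1.6658 + 5 = -1.439
ΔM = M_A − M_B = 8.378 − (-1.439) = 9.817; smaller M is more luminous → Star B.
L ratio = 10^(0.4 |ΔM|) = 10^3.927 = 8450

Star B is more luminous, by a factor of 8450.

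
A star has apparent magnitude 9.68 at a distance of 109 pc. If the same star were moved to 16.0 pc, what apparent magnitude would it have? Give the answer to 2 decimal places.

m ≈ 5.51

Flux ∝ 1/d², so Δm = 5 log₁₀(d₂/d₁) = 5 log₁₀(16.0/109) = -4.167
m₂ = m₁ + Δm = 9.68 + (-4.167) = 5.513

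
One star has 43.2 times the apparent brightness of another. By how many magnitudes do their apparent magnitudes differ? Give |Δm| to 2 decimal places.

Pogson: Δm = −2.5 log₁₀(ratio) = −2.5 log₁₀(43.2) = −2.5 × 1.6355 = -4.089

|Δm| ≈ 4.09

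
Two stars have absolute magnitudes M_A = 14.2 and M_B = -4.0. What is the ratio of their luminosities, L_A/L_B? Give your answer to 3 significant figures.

L_A/L_B ≈ 5.25×10^-8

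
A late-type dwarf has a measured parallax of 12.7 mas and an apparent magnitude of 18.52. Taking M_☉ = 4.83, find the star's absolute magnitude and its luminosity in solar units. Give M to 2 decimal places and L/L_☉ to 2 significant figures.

d = 1/p = 1000/12.7 mas = 78.74 pc
M = m − 5 log₁₀ d + 5 = 18.52 − 5·1.8962 + 5 = 14.039
M − M_☉ = 14.039 − 4.83 = 9.209
L/L_☉ = 10^(−0.4 × 9.209) = 2.072×10^-4

M ≈ 14.04; L/L_☉ ≈ 2.1×10^-4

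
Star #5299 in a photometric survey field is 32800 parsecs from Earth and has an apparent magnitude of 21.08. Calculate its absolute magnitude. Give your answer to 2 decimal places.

M ≈ 3.50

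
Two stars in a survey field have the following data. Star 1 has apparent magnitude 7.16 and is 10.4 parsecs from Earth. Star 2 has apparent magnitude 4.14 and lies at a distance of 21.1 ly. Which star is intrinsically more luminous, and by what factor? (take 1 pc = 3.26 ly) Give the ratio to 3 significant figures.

Star 2 is more luminous, by a factor of 6.25.

Star 1: M = m − 5 log₁₀ d + 5 = 7.16 − 5·1.0170 + 5 = 7.075
Star 2: d = 21.1 ly / 3.26 = 6.472 pc
Star 2: M = m − 5 log₁₀ d + 5 = 4.14 − 5·0.8111 + 5 = 5.085
ΔM = M_1 − M_2 = 7.075 − (5.085) = 1.990; smaller M is more luminous → Star 2.
L ratio = 10^(0.4 |ΔM|) = 10^0.796 = 6.253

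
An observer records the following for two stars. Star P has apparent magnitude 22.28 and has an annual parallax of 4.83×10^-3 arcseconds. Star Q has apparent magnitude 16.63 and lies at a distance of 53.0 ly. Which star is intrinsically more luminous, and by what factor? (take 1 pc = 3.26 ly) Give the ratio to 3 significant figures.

Star Q is more luminous, by a factor of 1.12.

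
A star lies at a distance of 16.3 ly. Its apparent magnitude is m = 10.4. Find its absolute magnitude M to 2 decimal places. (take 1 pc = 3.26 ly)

M ≈ 11.91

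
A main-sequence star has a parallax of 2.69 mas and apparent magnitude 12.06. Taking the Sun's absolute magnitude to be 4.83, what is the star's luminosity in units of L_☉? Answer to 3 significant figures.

L/L_☉ ≈ 1.77

d = 1/p = 1000/2.69 mas = 371.7 pc
M = m − 5 log₁₀ d + 5 = 12.06 − 5·2.5702 + 5 = 4.209
M − M_☉ = 4.209 − 4.83 = -0.621
L/L_☉ = 10^(−0.4 × -0.621) = 1.772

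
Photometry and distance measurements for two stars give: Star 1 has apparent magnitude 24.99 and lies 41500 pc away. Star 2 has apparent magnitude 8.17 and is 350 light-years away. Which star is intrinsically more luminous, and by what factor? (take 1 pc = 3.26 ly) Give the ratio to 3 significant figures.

Star 2 is more luminous, by a factor of 35.8.

Star 1: M = m − 5 log₁₀ d + 5 = 24.99 − 5·4.6180 + 5 = 6.900
Star 2: d = 350 ly / 3.26 = 107.4 pc
Star 2: M = m − 5 log₁₀ d + 5 = 8.17 − 5·2.0309 + 5 = 3.016
ΔM = M_1 − M_2 = 6.900 − (3.016) = 3.884; smaller M is more luminous → Star 2.
L ratio = 10^(0.4 |ΔM|) = 10^1.554 = 35.78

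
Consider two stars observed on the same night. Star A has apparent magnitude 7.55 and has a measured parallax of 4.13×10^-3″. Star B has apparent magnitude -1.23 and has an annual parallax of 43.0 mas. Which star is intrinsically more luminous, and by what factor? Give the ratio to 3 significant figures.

Star B is more luminous, by a factor of 30.0.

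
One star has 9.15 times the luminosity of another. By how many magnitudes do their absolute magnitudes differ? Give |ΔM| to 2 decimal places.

|ΔM| ≈ 2.40

Pogson: ΔM = −2.5 log₁₀(ratio) = −2.5 log₁₀(9.15) = −2.5 × 0.9614 = -2.404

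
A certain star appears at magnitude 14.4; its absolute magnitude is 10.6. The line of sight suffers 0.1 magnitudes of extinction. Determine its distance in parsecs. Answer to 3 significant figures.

d ≈ 55.0 pc

m − M = 5 log₁₀(d/10 pc) + A  ⇒  14.4 − (10.6) − 0.1 = 5 log₁₀(d/10)
3.700 = 5 log₁₀(d/10)
log₁₀ d = (m − M − A)/5 + 1 = 1.7400
d = 10^1.7400 = 54.95 pc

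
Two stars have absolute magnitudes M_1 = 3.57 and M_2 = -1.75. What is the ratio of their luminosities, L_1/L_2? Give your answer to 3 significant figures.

ΔM = M_1 − M_2 = 5.32
L_1/L_2 = 10^(−0.4 ΔM) = 10^-2.128 = 7.447×10^-3

L_1/L_2 ≈ 7.45×10^-3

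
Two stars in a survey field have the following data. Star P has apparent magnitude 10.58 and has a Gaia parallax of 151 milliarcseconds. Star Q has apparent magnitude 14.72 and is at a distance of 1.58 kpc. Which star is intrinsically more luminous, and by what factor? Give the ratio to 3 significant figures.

Star Q is more luminous, by a factor of 1260.

Star P: p = 151 mas = 0.151″ → d = 1/p = 6.623 pc
Star P: M = m − 5 log₁₀ d + 5 = 10.58 − 5·0.8210 + 5 = 11.475
Star Q: d = 1.58 kpc = 1580 pc
Star Q: M = m − 5 log₁₀ d + 5 = 14.72 − 5·3.1987 + 5 = 3.727
ΔM = M_P − M_Q = 11.475 − (3.727) = 7.748; smaller M is more luminous → Star Q.
L ratio = 10^(0.4 |ΔM|) = 10^3.099 = 1257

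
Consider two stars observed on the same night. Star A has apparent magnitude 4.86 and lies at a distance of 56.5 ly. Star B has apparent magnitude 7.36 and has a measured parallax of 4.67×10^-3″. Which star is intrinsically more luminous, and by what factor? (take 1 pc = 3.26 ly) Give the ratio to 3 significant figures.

Star B is more luminous, by a factor of 15.3.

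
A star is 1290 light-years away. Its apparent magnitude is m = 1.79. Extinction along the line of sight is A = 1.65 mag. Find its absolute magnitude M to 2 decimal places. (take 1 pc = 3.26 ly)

M ≈ -7.85

d = 1290 ly / 3.26 = 395.7 pc
5 log₁₀(d/10 pc) = 5 log₁₀(395.7) − 5 = 7.987
M = m − 5 log₁₀(d/10) − A = 1.79 − 7.987 − 1.65 = -7.847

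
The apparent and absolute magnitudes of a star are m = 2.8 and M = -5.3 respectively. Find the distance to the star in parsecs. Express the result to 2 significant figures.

μ = m − M = 8.100
m − M = 5 log₁₀ d − 5
log₁₀ d = (m − M)/5 + 1 = 2.6200
d = 10^2.6200 = 416.9 pc

d ≈ 420 pc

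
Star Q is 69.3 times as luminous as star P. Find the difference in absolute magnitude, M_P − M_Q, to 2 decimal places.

M_P − M_Q ≈ 4.60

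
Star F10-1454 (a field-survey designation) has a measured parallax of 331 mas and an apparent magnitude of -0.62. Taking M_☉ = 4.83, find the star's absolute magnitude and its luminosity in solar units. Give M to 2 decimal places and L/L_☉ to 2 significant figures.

M ≈ 1.98; L/L_☉ ≈ 14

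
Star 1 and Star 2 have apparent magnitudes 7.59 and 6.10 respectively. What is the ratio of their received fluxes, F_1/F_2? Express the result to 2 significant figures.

F_1/F_2 ≈ 0.25

Magnitude difference = 1.49
Flux ratio = 10^(−0.4 Δm) = 10^(−0.4 × 1.49) = 10^-0.596 = 0.2535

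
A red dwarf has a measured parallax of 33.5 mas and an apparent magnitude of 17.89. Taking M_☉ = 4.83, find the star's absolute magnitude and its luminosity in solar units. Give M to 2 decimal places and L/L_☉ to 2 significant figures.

d = 1/p = 1000/33.5 mas = 29.85 pc
M = m − 5 log₁₀ d + 5 = 17.89 − 5·1.4750 + 5 = 15.515
M − M_☉ = 15.515 − 4.83 = 10.685
L/L_☉ = 10^(−0.4 × 10.685) = 5.320×10^-5

M ≈ 15.52; L/L_☉ ≈ 5.3×10^-5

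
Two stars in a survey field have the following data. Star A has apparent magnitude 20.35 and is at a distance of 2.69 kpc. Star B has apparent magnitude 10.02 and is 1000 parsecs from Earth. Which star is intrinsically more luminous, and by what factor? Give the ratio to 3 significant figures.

Star B is more luminous, by a factor of 1870.

Star A: d = 2.69 kpc = 2690 pc
Star A: M = m − 5 log₁₀ d + 5 = 20.35 − 5·3.4298 + 5 = 8.201
Star B: M = m − 5 log₁₀ d + 5 = 10.02 − 5·3.0000 + 5 = 0.020
ΔM = M_A − M_B = 8.201 − (0.020) = 8.181; smaller M is more luminous → Star B.
L ratio = 10^(0.4 |ΔM|) = 10^3.272 = 1873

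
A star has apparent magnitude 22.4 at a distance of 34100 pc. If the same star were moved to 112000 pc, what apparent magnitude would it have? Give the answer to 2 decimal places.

m ≈ 24.98

Flux ∝ 1/d², so Δm = 5 log₁₀(d₂/d₁) = 5 log₁₀(112000/34100) = 2.582
m₂ = m₁ + Δm = 22.4 + (2.582) = 24.982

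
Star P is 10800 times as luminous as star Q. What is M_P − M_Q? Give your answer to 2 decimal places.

Pogson: ΔM = −2.5 log₁₀(ratio) = −2.5 log₁₀(10800) = −2.5 × 4.0334 = -10.084
Star P is brighter, so it has the smaller magnitude: the difference is negative.

M_P − M_Q ≈ -10.08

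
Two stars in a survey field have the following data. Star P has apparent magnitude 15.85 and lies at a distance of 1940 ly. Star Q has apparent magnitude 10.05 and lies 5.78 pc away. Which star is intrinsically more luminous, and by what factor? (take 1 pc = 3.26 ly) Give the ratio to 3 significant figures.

Star P is more luminous, by a factor of 50.7.

Star P: d = 1940 ly / 3.26 = 595.1 pc
Star P: M = m − 5 log₁₀ d + 5 = 15.85 − 5·2.7746 + 5 = 6.977
Star Q: M = m − 5 log₁₀ d + 5 = 10.05 − 5·0.7619 + 5 = 11.240
ΔM = M_P − M_Q = 6.977 − (11.240) = -4.263; smaller M is more luminous → Star P.
L ratio = 10^(0.4 |ΔM|) = 10^1.705 = 50.74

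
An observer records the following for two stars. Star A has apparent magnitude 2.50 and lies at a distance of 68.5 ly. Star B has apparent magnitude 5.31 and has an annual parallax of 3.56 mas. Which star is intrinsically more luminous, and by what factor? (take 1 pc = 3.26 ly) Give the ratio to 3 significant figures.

Star B is more luminous, by a factor of 13.4.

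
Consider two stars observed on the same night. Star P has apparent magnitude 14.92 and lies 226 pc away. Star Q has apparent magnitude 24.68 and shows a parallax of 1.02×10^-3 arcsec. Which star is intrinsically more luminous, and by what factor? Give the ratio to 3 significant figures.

Star P is more luminous, by a factor of 426.

Star P: M = m − 5 log₁₀ d + 5 = 14.92 − 5·2.3541 + 5 = 8.149
Star Q: d = 1/p = 1/1.02×10^-3″ = 980.4 pc
Star Q: M = m − 5 log₁₀ d + 5 = 24.68 − 5·2.9914 + 5 = 14.723
ΔM = M_P − M_Q = 8.149 − (14.723) = -6.574; smaller M is more luminous → Star P.
L ratio = 10^(0.4 |ΔM|) = 10^2.629 = 426.0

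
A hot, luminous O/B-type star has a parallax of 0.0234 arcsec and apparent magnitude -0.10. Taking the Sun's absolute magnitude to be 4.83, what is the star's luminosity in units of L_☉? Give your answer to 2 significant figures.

d = 1/p = 1/0.0234″ = 42.74 pc
M = m − 5 log₁₀ d + 5 = -0.10 − 5·1.6308 + 5 = -3.254
M − M_☉ = -3.254 − 4.83 = -8.084
L/L_☉ = 10^(−0.4 × -8.084) = 1712

L/L_☉ ≈ 1700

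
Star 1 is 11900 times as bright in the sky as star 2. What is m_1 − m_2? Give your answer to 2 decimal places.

Pogson: Δm = −2.5 log₁₀(ratio) = −2.5 log₁₀(11900) = −2.5 × 4.0755 = -10.189
Star 1 is brighter, so it has the smaller magnitude: the difference is negative.

m_1 − m_2 ≈ -10.19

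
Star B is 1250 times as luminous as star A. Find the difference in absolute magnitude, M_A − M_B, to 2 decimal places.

M_A − M_B ≈ 7.74

Pogson: ΔM = −2.5 log₁₀(ratio) = −2.5 log₁₀(1250) = −2.5 × 3.0969 = -7.742
Star B is brighter so has the smaller magnitude: M_A − M_B is positive.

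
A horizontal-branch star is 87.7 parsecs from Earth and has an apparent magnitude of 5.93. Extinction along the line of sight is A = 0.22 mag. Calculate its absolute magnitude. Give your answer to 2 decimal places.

5 log₁₀(d/10 pc) = 5 log₁₀(87.70) − 5 = 4.715
M = m − 5 log₁₀(d/10) − A = 5.93 − 4.715 − 0.22 = 0.995

M ≈ 1.00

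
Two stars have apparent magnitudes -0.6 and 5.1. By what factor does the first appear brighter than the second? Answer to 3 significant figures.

191

Δm = -0.6 − (5.1) = -5.7
Flux ratio = 10^(−0.4 Δm) = 10^(−0.4 × -5.7) = 10^2.280 = 190.5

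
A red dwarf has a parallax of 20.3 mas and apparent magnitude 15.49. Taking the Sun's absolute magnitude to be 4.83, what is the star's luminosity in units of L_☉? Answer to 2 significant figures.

d = 1/p = 1000/20.3 mas = 49.26 pc
M = m − 5 log₁₀ d + 5 = 15.49 − 5·1.6925 + 5 = 12.027
M − M_☉ = 12.027 − 4.83 = 7.197
L/L_☉ = 10^(−0.4 × 7.197) = 1.321×10^-3

L/L_☉ ≈ 1.3×10^-3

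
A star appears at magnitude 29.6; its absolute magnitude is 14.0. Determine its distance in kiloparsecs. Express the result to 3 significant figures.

d ≈ 13.2 kpc

μ = m − M = 15.600
m − M = 5 log₁₀ d − 5
log₁₀ d = (m − M)/5 + 1 = 4.1200
d = 10^4.1200 = 13180 pc
= 13.18 kpc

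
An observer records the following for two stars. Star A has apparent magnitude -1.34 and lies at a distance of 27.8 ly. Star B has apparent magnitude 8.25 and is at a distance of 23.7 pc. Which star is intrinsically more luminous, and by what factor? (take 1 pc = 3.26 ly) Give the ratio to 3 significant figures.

Star A: d = 27.8 ly / 3.26 = 8.528 pc
Star A: M = m − 5 log₁₀ d + 5 = -1.34 − 5·0.9308 + 5 = -0.994
Star B: M = m − 5 log₁₀ d + 5 = 8.25 − 5·1.3747 + 5 = 6.376
ΔM = M_A − M_B = -0.994 − (6.376) = -7.370; smaller M is more luminous → Star A.
L ratio = 10^(0.4 |ΔM|) = 10^2.948 = 887.5

Star A is more luminous, by a factor of 887.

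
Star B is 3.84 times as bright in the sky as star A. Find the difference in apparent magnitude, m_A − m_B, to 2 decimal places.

Pogson: Δm = −2.5 log₁₀(ratio) = −2.5 log₁₀(3.84) = −2.5 × 0.5843 = -1.461
Star B is brighter so has the smaller magnitude: m_A − m_B is positive.

m_A − m_B ≈ 1.46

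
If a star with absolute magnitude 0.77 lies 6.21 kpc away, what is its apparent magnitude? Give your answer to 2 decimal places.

m ≈ 14.74

d = 6.21 kpc = 6210 pc
m = M + 5 log₁₀ d − 5 = 0.77 + 5·3.7931 − 5 = 14.735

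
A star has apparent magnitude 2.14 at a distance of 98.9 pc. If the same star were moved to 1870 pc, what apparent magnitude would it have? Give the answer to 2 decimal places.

Flux ∝ 1/d², so Δm = 5 log₁₀(d₂/d₁) = 5 log₁₀(1870/98.9) = 6.383
m₂ = m₁ + Δm = 2.14 + (6.383) = 8.523

m ≈ 8.52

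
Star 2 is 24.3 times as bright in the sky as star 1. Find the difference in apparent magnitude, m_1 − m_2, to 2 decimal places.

Pogson: Δm = −2.5 log₁₀(ratio) = −2.5 log₁₀(24.3) = −2.5 × 1.3856 = -3.464
Star 2 is brighter so has the smaller magnitude: m_1 − m_2 is positive.

m_1 − m_2 ≈ 3.46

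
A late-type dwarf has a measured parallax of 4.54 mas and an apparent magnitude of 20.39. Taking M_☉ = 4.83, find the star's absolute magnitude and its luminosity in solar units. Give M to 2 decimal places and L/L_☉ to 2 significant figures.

d = 1/p = 1000/4.54 mas = 220.3 pc
M = m − 5 log₁₀ d + 5 = 20.39 − 5·2.3429 + 5 = 13.675
M − M_☉ = 13.675 − 4.83 = 8.845
L/L_☉ = 10^(−0.4 × 8.845) = 2.897×10^-4

M ≈ 13.68; L/L_☉ ≈ 2.9×10^-4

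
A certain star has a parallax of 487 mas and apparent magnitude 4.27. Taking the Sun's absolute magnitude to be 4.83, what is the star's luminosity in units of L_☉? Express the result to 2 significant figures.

d = 1/p = 1000/487 mas = 2.053 pc
M = m − 5 log₁₀ d + 5 = 4.27 − 5·0.3125 + 5 = 7.708
M − M_☉ = 7.708 − 4.83 = 2.878
L/L_☉ = 10^(−0.4 × 2.878) = 0.07062

L/L_☉ ≈ 0.071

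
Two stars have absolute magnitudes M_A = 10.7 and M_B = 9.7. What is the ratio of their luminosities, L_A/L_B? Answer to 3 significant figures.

L_A/L_B ≈ 0.398

ΔM = M_A − M_B = 1.0
L_A/L_B = 10^(−0.4 ΔM) = 10^-0.400 = 0.3981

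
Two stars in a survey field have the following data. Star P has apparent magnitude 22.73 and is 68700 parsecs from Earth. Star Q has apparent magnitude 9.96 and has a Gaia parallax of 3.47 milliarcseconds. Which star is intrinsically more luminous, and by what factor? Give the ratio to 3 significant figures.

Star Q is more luminous, by a factor of 2.26.

Star P: M = m − 5 log₁₀ d + 5 = 22.73 − 5·4.8370 + 5 = 3.545
Star Q: p = 3.47 mas = 3.47×10^-3″ → d = 1/p = 288.2 pc
Star Q: M = m − 5 log₁₀ d + 5 = 9.96 − 5·2.4597 + 5 = 2.662
ΔM = M_P − M_Q = 3.545 − (2.662) = 0.884; smaller M is more luminous → Star Q.
L ratio = 10^(0.4 |ΔM|) = 10^0.353 = 2.256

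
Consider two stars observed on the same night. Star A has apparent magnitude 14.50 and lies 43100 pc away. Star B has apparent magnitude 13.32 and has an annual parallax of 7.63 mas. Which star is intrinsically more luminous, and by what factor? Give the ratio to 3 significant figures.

Star A: M = m − 5 log₁₀ d + 5 = 14.50 − 5·4.6345 + 5 = -3.672
Star B: p = 7.63 mas = 7.63×10^-3″ → d = 1/p = 131.1 pc
Star B: M = m − 5 log₁₀ d + 5 = 13.32 − 5·2.1175 + 5 = 7.733
ΔM = M_A − M_B = -3.672 − (7.733) = -11.405; smaller M is more luminous → Star A.
L ratio = 10^(0.4 |ΔM|) = 10^4.562 = 36480

Star A is more luminous, by a factor of 36500.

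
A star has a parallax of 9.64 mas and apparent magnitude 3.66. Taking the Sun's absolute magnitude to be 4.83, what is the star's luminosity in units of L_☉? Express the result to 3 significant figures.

d = 1/p = 1000/9.64 mas = 103.7 pc
M = m − 5 log₁₀ d + 5 = 3.66 − 5·2.0159 + 5 = -1.420
M − M_☉ = -1.420 − 4.83 = -6.250
L/L_☉ = 10^(−0.4 × -6.250) = 316.1

L/L_☉ ≈ 316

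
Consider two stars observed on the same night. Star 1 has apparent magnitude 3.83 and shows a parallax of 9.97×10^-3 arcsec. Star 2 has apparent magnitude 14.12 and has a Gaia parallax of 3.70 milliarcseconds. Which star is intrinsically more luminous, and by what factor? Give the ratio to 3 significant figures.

Star 1 is more luminous, by a factor of 1800.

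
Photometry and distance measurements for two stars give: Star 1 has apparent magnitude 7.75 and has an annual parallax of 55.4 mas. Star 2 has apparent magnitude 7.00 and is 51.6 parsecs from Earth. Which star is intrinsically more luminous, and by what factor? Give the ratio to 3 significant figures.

Star 1: p = 55.4 mas = 0.0554″ → d = 1/p = 18.05 pc
Star 1: M = m − 5 log₁₀ d + 5 = 7.75 − 5·1.2565 + 5 = 6.468
Star 2: M = m − 5 log₁₀ d + 5 = 7.00 − 5·1.7126 + 5 = 3.437
ΔM = M_1 − M_2 = 6.468 − (3.437) = 3.031; smaller M is more luminous → Star 2.
L ratio = 10^(0.4 |ΔM|) = 10^1.212 = 16.30

Star 2 is more luminous, by a factor of 16.3.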